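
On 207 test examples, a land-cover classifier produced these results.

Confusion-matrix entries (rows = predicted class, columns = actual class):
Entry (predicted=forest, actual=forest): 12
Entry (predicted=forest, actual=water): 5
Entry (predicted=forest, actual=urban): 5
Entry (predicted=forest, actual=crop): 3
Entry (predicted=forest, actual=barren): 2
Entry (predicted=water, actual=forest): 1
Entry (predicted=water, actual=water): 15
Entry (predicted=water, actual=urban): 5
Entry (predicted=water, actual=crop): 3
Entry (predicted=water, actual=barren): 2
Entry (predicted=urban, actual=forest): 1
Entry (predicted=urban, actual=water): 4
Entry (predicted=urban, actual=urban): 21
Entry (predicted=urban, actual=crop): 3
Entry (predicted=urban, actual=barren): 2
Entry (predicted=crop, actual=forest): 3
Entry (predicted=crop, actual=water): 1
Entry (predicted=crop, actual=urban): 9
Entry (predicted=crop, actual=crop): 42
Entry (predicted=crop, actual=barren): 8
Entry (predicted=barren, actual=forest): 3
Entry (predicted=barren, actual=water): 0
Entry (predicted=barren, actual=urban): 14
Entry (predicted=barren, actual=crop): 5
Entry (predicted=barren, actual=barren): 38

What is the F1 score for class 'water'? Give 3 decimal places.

Take TP from the diagonal, FP from the rest of the 'water' prediction marginal, FN from the rest of the 'water' actual marginal.
F1 score = 2·TP/(2·TP+FP+FN).
water: TP=15, FP=1+5+3+2=11, FN=5+4+1+0=10 → 30/51 = 0.5882

0.588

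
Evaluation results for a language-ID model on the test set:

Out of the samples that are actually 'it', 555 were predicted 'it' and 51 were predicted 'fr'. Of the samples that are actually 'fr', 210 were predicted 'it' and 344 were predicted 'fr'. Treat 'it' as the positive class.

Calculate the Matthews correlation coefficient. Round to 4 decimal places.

MCC = (TP·TN − FP·FN) / √((TP+FP)(TP+FN)(TN+FP)(TN+FN))
Numerator = 555·344 − 210·51 = 180210
Denominator = √(765·606·554·395) = √101447399700 = 318508.0842
MCC = 180210 / 318508.0842 = 0.5658

0.5658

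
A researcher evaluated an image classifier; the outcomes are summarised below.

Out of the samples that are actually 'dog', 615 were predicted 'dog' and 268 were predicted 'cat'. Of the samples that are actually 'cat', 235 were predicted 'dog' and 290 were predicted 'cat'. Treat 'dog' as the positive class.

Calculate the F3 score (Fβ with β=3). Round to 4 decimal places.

0.6991

Fβ = (1+β²)·TP / ((1+β²)·TP + β²·FN + FP), with β²=9
= 10·615 / (10·615 + 9·268 + 235) = 0.6991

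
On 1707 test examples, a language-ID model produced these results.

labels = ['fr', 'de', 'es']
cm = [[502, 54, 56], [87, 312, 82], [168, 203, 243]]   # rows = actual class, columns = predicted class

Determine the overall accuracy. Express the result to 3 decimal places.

Accuracy = trace / total = (502+312+243=1057) / 1707 = 1057/1707 = 0.619

0.619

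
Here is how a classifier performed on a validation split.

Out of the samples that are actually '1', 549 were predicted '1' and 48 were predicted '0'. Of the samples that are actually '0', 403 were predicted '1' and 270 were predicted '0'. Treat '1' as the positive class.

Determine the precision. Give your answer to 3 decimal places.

Precision = TP/(TP+FP) = 549/(549+403) = 549/952 = 0.577

0.577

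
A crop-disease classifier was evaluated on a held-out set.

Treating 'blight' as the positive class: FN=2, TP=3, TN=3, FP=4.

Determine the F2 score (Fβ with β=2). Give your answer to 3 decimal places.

Fβ = (1+β²)·TP / ((1+β²)·TP + β²·FN + FP), with β²=4
= 5·3 / (5·3 + 4·2 + 4) = 0.556

0.556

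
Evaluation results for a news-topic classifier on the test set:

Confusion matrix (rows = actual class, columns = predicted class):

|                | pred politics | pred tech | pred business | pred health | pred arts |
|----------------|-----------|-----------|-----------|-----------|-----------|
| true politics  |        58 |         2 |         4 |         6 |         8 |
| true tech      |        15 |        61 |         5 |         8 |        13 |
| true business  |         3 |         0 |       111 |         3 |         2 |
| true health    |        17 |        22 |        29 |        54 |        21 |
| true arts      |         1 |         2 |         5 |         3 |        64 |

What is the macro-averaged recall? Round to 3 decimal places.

0.701

Per-class recall (TP/(TP+FN)):
  politics: TP=58, FN=2+4+6+8=20 → 58/78 = 0.7436
  tech: TP=61, FN=15+5+8+13=41 → 61/102 = 0.5980
  business: TP=111, FN=3+0+3+2=8 → 111/119 = 0.9328
  health: TP=54, FN=17+22+29+21=89 → 54/143 = 0.3776
  arts: TP=64, FN=1+2+5+3=11 → 64/75 = 0.8533
Macro-recall = mean = (0.7436 + 0.5980 + 0.9328 + 0.3776 + 0.8533) / 5 = 0.701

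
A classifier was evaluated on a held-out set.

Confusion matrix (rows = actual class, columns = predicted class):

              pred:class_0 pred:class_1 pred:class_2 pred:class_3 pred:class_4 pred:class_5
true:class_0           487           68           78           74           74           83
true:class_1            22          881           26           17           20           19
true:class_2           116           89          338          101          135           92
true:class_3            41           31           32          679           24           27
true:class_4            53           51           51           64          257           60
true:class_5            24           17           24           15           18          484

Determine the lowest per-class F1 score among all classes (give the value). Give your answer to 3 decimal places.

0.476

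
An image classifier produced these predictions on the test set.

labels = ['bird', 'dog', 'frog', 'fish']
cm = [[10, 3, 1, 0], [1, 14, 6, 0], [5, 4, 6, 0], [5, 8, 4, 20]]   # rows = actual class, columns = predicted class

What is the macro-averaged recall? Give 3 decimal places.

0.580

Per-class recall (TP/(TP+FN)):
  bird: TP=10, FN=3+1+0=4 → 10/14 = 0.7143
  dog: TP=14, FN=1+6+0=7 → 14/21 = 0.6667
  frog: TP=6, FN=5+4+0=9 → 6/15 = 0.4000
  fish: TP=20, FN=5+8+4=17 → 20/37 = 0.5405
Macro-recall = mean = (0.7143 + 0.6667 + 0.4000 + 0.5405) / 4 = 0.580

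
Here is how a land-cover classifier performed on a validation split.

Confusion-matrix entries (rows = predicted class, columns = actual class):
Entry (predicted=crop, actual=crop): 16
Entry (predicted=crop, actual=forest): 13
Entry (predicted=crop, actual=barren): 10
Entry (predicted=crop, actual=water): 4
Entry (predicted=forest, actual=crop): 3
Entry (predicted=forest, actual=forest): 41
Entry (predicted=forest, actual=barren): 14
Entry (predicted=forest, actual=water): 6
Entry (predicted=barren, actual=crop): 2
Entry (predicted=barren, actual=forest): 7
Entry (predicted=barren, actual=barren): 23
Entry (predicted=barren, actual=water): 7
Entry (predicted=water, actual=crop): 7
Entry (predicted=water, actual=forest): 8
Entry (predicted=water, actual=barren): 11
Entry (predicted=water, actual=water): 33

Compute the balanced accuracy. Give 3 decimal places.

0.556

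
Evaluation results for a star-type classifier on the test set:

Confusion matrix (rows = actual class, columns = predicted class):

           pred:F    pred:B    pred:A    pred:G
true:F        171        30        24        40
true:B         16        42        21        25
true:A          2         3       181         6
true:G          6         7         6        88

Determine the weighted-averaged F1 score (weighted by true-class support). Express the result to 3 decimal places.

0.717

Per-class F1 score (2·TP/(2·TP+FP+FN)):
  F: TP=171, FP=16+2+6=24, FN=30+24+40=94 → 342/460 = 0.7435
  B: TP=42, FP=30+3+7=40, FN=16+21+25=62 → 84/186 = 0.4516
  A: TP=181, FP=24+21+6=51, FN=2+3+6=11 → 362/424 = 0.8538
  G: TP=88, FP=40+25+6=71, FN=6+7+6=19 → 176/266 = 0.6617
Weighted-F1 score = Σ (supportᵢ/N)·F1 scoreᵢ with N=668: (265/668)·0.7435 + (104/668)·0.4516 + (192/668)·0.8538 + (107/668)·0.6617 = 0.717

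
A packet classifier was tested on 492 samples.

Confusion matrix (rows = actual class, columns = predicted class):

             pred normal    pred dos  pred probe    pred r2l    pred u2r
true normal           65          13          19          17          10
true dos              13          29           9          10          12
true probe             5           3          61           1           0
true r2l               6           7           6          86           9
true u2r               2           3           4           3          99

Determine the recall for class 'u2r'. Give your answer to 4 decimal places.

Take TP from the diagonal, FP from the rest of the 'u2r' prediction marginal, FN from the rest of the 'u2r' actual marginal.
recall = TP/(TP+FN).
u2r: TP=99, FN=2+3+4+3=12 → 99/111 = 0.89189

0.8919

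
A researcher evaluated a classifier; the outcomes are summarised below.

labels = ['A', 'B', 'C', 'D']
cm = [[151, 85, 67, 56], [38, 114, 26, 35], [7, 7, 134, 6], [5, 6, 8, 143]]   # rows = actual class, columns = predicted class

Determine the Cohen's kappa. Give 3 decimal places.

0.485

Observed agreement pₒ = trace/N = 542/888 = 0.6104
Expected agreement pₑ = Σ (rowᵢ·colᵢ)/N² = (359·201 + 213·212 + 154·235 + 162·240)/888² = 0.2440
κ = (pₒ − pₑ)/(1 − pₑ) = (0.6104 − 0.2440)/(1 − 0.2440) = 0.485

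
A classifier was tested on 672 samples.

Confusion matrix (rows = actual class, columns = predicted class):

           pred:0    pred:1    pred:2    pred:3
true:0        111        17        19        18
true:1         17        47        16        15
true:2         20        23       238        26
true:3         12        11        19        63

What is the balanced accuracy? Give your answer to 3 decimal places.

Balanced accuracy = mean of per-class recall.
  0: recall = 111/165 = 0.6727
  1: recall = 47/95 = 0.4947
  2: recall = 238/307 = 0.7752
  3: recall = 63/105 = 0.6000
Mean = (0.6727 + 0.4947 + 0.7752 + 0.6000) / 4 = 0.636

0.636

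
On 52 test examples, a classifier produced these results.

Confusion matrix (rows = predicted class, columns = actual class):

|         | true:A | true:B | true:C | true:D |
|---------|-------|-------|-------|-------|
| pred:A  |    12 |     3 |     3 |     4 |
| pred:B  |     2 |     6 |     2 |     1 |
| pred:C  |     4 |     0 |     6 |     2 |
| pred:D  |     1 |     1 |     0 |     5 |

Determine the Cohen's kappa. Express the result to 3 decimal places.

0.390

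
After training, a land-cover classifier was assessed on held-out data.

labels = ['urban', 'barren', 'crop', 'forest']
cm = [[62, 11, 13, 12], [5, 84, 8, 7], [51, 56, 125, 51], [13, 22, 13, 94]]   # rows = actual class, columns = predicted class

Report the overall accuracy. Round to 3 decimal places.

0.582

Accuracy = trace / total = (62+84+125+94=365) / 627 = 365/627 = 0.582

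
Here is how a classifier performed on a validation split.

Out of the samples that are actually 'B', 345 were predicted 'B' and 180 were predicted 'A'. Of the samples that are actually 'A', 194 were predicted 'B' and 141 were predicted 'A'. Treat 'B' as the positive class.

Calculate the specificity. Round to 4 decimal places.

Specificity = TN/(TN+FP) = 141/(141+194) = 0.4209

0.4209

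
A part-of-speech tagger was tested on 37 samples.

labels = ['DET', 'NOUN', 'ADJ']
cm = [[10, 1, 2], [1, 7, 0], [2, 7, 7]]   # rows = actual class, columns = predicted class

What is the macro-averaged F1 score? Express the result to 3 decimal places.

Per-class F1 score (2·TP/(2·TP+FP+FN)):
  DET: TP=10, FP=1+2=3, FN=1+2=3 → 20/26 = 0.7692
  NOUN: TP=7, FP=1+7=8, FN=1+0=1 → 14/23 = 0.6087
  ADJ: TP=7, FP=2+0=2, FN=2+7=9 → 14/25 = 0.5600
Macro-F1 score = mean = (0.7692 + 0.6087 + 0.5600) / 3 = 0.646

0.646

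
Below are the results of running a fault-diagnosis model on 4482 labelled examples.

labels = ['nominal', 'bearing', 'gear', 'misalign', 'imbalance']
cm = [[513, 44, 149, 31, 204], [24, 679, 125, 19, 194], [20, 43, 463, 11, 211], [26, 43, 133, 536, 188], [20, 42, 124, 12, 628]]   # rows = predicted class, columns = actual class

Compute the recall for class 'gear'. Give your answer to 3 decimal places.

0.466

recall = TP/(TP+FN).
gear: TP=463, FN=149+125+133+124=531 → 463/994 = 0.4658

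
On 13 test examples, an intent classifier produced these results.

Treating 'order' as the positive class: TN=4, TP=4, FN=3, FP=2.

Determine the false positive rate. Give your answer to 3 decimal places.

0.333

FPR = FP/(FP+TN) = 2/(2+4) = 0.333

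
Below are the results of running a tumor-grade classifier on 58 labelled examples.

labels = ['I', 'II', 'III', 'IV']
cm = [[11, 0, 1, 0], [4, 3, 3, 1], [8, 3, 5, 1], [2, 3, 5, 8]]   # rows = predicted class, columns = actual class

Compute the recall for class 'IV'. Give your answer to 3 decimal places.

0.800

Take TP from the diagonal, FP from the rest of the 'IV' prediction marginal, FN from the rest of the 'IV' actual marginal.
recall = TP/(TP+FN).
IV: TP=8, FN=0+1+1=2 → 8/10 = 0.8000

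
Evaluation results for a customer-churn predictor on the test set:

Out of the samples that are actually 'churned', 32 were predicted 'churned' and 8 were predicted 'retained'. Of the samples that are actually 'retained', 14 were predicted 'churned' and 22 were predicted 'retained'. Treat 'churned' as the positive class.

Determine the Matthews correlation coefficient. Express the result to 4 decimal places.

MCC = (TP·TN − FP·FN) / √((TP+FP)(TP+FN)(TN+FP)(TN+FN))
Numerator = 32·22 − 14·8 = 592
Denominator = √(46·40·36·30) = √1987200 = 1409.6808
MCC = 592 / 1409.6808 = 0.4200

0.4200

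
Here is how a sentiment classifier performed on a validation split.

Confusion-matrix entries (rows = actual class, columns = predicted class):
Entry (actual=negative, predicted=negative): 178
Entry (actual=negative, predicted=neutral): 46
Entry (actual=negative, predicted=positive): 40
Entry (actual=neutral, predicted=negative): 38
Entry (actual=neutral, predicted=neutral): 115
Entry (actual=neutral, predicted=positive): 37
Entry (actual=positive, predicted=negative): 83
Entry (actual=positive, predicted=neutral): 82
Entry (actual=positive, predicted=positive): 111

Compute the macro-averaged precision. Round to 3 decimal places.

Per-class precision (TP/(TP+FP)):
  negative: TP=178, FP=38+83=121 → 178/299 = 0.5953
  neutral: TP=115, FP=46+82=128 → 115/243 = 0.4733
  positive: TP=111, FP=40+37=77 → 111/188 = 0.5904
Macro-precision = mean = (0.5953 + 0.4733 + 0.5904) / 3 = 0.553

0.553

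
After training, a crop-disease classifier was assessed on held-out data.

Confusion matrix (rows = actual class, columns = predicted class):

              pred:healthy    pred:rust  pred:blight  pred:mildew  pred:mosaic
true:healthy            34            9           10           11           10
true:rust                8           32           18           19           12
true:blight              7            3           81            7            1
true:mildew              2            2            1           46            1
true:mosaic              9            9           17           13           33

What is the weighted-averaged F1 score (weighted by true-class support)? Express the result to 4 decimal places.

0.5548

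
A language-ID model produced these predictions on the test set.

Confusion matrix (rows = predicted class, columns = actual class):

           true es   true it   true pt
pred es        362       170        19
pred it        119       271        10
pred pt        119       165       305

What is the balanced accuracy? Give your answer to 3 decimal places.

0.655

Balanced accuracy = mean of per-class recall.
  es: recall = 362/600 = 0.6033
  it: recall = 271/606 = 0.4472
  pt: recall = 305/334 = 0.9132
Mean = (0.6033 + 0.4472 + 0.9132) / 3 = 0.655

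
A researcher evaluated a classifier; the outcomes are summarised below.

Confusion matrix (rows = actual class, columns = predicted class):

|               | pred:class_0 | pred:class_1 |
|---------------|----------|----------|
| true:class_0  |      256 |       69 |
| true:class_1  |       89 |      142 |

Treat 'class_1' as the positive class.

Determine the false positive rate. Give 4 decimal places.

0.2123

FPR = FP/(FP+TN) = 69/(69+256) = 0.2123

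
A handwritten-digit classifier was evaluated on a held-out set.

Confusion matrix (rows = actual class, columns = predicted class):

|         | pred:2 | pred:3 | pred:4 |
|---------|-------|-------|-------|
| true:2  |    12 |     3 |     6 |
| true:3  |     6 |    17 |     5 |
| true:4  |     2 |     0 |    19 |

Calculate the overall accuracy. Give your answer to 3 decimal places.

0.686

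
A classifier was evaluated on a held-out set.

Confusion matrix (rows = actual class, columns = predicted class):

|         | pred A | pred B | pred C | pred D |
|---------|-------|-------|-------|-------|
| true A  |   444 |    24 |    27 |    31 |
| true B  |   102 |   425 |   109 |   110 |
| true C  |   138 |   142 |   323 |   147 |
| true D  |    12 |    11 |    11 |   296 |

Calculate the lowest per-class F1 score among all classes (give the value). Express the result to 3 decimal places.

0.530

Per-class F1 score (2·TP/(2·TP+FP+FN)):
  A: TP=444, FP=102+138+12=252, FN=24+27+31=82 → 888/1222 = 0.7267
  B: TP=425, FP=24+142+11=177, FN=102+109+110=321 → 850/1348 = 0.6306
  C: TP=323, FP=27+109+11=147, FN=138+142+147=427 → 646/1220 = 0.5295
  D: TP=296, FP=31+110+147=288, FN=12+11+11=34 → 592/914 = 0.6477
Lowest is class 'C' with F1 score = 0.530.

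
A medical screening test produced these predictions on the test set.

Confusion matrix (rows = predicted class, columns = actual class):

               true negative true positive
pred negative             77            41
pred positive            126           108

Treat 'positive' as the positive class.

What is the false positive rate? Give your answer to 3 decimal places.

FPR = FP/(FP+TN) = 126/(126+77) = 0.621

0.621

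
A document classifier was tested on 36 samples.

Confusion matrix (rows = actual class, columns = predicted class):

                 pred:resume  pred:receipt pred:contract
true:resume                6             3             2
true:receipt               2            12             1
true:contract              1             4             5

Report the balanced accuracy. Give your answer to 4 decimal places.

Balanced accuracy = mean of per-class recall.
  resume: recall = 6/11 = 0.54545
  receipt: recall = 12/15 = 0.80000
  contract: recall = 5/10 = 0.50000
Mean = (0.54545 + 0.80000 + 0.50000) / 3 = 0.6152

0.6152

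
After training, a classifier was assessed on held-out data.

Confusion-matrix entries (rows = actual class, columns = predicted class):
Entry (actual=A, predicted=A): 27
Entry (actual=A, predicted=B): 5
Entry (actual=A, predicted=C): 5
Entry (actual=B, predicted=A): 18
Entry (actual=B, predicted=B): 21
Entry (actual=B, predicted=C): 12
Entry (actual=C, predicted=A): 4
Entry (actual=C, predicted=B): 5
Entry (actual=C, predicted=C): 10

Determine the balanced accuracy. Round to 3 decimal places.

Balanced accuracy = mean of per-class recall.
  A: recall = 27/37 = 0.7297
  B: recall = 21/51 = 0.4118
  C: recall = 10/19 = 0.5263
Mean = (0.7297 + 0.4118 + 0.5263) / 3 = 0.556

0.556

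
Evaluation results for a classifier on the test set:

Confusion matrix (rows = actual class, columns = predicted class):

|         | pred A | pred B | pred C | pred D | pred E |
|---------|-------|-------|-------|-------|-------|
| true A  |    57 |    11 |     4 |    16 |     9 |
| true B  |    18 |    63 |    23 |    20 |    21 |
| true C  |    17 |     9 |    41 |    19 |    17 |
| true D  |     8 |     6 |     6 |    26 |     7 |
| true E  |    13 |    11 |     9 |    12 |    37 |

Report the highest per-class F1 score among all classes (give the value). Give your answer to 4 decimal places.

0.5429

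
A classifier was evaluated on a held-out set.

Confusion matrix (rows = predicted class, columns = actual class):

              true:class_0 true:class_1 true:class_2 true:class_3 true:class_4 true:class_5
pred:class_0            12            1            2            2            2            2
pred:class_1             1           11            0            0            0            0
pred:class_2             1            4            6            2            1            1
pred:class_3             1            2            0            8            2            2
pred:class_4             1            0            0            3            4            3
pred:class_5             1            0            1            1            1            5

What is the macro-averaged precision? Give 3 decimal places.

Per-class precision (TP/(TP+FP)):
  class_0: TP=12, FP=1+2+2+2+2=9 → 12/21 = 0.5714
  class_1: TP=11, FP=1+0+0+0+0=1 → 11/12 = 0.9167
  class_2: TP=6, FP=1+4+2+1+1=9 → 6/15 = 0.4000
  class_3: TP=8, FP=1+2+0+2+2=7 → 8/15 = 0.5333
  class_4: TP=4, FP=1+0+0+3+3=7 → 4/11 = 0.3636
  class_5: TP=5, FP=1+0+1+1+1=4 → 5/9 = 0.5556
Macro-precision = mean = (0.5714 + 0.9167 + 0.4000 + 0.5333 + 0.3636 + 0.5556) / 6 = 0.557

0.557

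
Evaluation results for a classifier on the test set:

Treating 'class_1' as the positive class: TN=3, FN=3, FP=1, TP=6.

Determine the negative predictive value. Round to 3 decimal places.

NPV = TN/(TN+FN) = 3/(3+3) = 0.500

0.500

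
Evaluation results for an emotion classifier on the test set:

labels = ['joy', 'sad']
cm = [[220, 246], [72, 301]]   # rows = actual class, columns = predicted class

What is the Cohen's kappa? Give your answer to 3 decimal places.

0.267

Observed agreement pₒ = trace/N = 521/839 = 0.6210
Expected agreement pₑ = Σ (rowᵢ·colᵢ)/N² = (466·292 + 373·547)/839² = 0.4832
κ = (pₒ − pₑ)/(1 − pₑ) = (0.6210 − 0.4832)/(1 − 0.4832) = 0.267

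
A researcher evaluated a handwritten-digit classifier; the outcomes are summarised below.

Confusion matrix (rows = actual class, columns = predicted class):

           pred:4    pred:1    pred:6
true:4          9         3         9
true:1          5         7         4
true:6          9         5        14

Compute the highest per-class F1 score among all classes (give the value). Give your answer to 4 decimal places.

0.5091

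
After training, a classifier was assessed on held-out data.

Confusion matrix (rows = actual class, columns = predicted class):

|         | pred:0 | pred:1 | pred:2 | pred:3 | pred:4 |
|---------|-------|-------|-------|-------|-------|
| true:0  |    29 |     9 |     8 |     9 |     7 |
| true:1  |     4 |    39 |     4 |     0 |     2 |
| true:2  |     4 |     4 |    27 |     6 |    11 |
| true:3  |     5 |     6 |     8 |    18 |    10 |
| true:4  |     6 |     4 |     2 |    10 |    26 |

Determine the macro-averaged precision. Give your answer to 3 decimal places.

Per-class precision (TP/(TP+FP)):
  0: TP=29, FP=4+4+5+6=19 → 29/48 = 0.6042
  1: TP=39, FP=9+4+6+4=23 → 39/62 = 0.6290
  2: TP=27, FP=8+4+8+2=22 → 27/49 = 0.5510
  3: TP=18, FP=9+0+6+10=25 → 18/43 = 0.4186
  4: TP=26, FP=7+2+11+10=30 → 26/56 = 0.4643
Macro-precision = mean = (0.6042 + 0.6290 + 0.5510 + 0.4186 + 0.4643) / 5 = 0.533

0.533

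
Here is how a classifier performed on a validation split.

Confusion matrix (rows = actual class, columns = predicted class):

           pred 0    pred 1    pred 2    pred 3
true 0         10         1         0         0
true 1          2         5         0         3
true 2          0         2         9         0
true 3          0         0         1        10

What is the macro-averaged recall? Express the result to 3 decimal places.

0.784

Per-class recall (TP/(TP+FN)):
  0: TP=10, FN=1+0+0=1 → 10/11 = 0.9091
  1: TP=5, FN=2+0+3=5 → 5/10 = 0.5000
  2: TP=9, FN=0+2+0=2 → 9/11 = 0.8182
  3: TP=10, FN=0+0+1=1 → 10/11 = 0.9091
Macro-recall = mean = (0.9091 + 0.5000 + 0.8182 + 0.9091) / 4 = 0.784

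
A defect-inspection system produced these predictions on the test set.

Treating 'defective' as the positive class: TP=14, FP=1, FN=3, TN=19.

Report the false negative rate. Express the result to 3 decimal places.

0.176

FNR = FN/(FN+TP) = 3/(3+14) = 0.176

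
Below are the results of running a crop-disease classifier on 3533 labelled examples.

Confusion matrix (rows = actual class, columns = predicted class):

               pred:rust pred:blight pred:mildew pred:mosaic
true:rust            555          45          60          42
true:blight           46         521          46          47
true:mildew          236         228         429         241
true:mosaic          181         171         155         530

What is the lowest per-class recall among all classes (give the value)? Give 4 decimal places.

Per-class recall (TP/(TP+FN)):
  rust: TP=555, FN=45+60+42=147 → 555/702 = 0.79060
  blight: TP=521, FN=46+46+47=139 → 521/660 = 0.78939
  mildew: TP=429, FN=236+228+241=705 → 429/1134 = 0.37831
  mosaic: TP=530, FN=181+171+155=507 → 530/1037 = 0.51109
Lowest is class 'mildew' with recall = 0.3783.

0.3783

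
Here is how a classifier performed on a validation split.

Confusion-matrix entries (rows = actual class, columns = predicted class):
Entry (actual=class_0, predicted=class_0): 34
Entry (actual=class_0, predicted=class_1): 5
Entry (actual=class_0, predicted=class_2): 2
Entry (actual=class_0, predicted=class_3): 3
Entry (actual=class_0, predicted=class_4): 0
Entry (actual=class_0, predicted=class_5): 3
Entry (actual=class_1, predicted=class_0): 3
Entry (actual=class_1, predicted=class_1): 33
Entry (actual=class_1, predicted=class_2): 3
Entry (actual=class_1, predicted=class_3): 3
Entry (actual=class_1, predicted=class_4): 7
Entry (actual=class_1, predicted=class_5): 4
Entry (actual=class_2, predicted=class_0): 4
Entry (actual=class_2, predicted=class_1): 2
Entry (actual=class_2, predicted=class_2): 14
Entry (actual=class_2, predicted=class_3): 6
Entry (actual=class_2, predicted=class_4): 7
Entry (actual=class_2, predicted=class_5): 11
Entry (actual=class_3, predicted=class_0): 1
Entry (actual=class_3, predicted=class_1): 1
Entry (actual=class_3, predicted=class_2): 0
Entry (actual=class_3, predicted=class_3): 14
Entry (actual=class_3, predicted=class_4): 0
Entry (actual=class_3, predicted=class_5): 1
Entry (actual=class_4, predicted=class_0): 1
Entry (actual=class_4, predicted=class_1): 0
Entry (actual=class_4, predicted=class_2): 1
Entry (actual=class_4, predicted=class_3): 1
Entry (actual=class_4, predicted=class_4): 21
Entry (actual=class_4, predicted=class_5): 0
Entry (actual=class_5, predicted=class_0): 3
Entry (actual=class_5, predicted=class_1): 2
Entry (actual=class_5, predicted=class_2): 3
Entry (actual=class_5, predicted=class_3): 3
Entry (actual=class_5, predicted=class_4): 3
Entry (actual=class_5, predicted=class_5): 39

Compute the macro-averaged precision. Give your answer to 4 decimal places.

0.6345

Per-class precision (TP/(TP+FP)):
  class_0: TP=34, FP=3+4+1+1+3=12 → 34/46 = 0.73913
  class_1: TP=33, FP=5+2+1+0+2=10 → 33/43 = 0.76744
  class_2: TP=14, FP=2+3+0+1+3=9 → 14/23 = 0.60870
  class_3: TP=14, FP=3+3+6+1+3=16 → 14/30 = 0.46667
  class_4: TP=21, FP=0+7+7+0+3=17 → 21/38 = 0.55263
  class_5: TP=39, FP=3+4+11+1+0=19 → 39/58 = 0.67241
Macro-precision = mean = (0.73913 + 0.76744 + 0.60870 + 0.46667 + 0.55263 + 0.67241) / 6 = 0.6345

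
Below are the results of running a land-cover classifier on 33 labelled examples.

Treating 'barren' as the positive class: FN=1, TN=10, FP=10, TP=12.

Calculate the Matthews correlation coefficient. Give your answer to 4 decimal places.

0.4385

MCC = (TP·TN − FP·FN) / √((TP+FP)(TP+FN)(TN+FP)(TN+FN))
Numerator = 12·10 − 10·1 = 110
Denominator = √(22·13·20·11) = √62920 = 250.8386
MCC = 110 / 250.8386 = 0.4385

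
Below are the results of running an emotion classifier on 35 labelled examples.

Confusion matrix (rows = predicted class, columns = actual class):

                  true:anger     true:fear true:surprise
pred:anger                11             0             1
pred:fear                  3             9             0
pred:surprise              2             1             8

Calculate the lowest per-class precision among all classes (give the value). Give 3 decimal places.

Per-class precision (TP/(TP+FP)):
  anger: TP=11, FP=0+1=1 → 11/12 = 0.9167
  fear: TP=9, FP=3+0=3 → 9/12 = 0.7500
  surprise: TP=8, FP=2+1=3 → 8/11 = 0.7273
Lowest is class 'surprise' with precision = 0.727.

0.727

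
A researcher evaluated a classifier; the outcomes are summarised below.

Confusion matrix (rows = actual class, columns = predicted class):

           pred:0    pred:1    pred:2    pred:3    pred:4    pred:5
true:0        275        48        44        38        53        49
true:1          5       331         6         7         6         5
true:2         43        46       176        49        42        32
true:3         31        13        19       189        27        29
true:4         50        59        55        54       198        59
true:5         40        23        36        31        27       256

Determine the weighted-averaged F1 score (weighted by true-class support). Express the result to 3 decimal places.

Per-class F1 score (2·TP/(2·TP+FP+FN)):
  0: TP=275, FP=5+43+31+50+40=169, FN=48+44+38+53+49=232 → 550/951 = 0.5783
  1: TP=331, FP=48+46+13+59+23=189, FN=5+6+7+6+5=29 → 662/880 = 0.7523
  2: TP=176, FP=44+6+19+55+36=160, FN=43+46+49+42+32=212 → 352/724 = 0.4862
  3: TP=189, FP=38+7+49+54+31=179, FN=31+13+19+27+29=119 → 378/676 = 0.5592
  4: TP=198, FP=53+6+42+27+27=155, FN=50+59+55+54+59=277 → 396/828 = 0.4783
  5: TP=256, FP=49+5+32+29+59=174, FN=40+23+36+31+27=157 → 512/843 = 0.6074
Weighted-F1 score = Σ (supportᵢ/N)·F1 scoreᵢ with N=2451: (507/2451)·0.5783 + (360/2451)·0.7523 + (388/2451)·0.4862 + (308/2451)·0.5592 + (475/2451)·0.4783 + (413/2451)·0.6074 = 0.572

0.572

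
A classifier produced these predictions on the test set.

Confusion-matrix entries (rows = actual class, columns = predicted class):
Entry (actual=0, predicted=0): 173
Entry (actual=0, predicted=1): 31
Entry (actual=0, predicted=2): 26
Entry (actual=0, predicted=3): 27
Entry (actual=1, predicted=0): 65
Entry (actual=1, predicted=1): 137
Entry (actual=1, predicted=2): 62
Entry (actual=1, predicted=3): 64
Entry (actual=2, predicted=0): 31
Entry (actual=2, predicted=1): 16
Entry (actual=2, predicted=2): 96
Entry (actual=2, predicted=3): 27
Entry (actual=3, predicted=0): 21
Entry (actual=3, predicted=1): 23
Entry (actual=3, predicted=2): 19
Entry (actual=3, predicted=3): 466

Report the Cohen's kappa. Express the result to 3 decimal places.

Observed agreement pₒ = trace/N = 872/1284 = 0.6791
Expected agreement pₑ = Σ (rowᵢ·colᵢ)/N² = (257·290 + 328·207 + 170·203 + 529·584)/1284² = 0.2947
κ = (pₒ − pₑ)/(1 − pₑ) = (0.6791 − 0.2947)/(1 − 0.2947) = 0.545

0.545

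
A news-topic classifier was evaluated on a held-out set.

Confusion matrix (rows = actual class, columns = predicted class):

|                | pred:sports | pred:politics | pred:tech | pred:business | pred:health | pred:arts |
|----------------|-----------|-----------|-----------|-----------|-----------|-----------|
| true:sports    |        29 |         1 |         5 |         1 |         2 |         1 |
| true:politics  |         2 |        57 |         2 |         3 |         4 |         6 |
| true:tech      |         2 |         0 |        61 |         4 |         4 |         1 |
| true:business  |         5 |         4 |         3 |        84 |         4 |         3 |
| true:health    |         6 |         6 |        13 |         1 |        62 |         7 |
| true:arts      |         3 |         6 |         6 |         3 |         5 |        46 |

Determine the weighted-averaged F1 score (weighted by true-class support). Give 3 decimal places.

0.750

Per-class F1 score (2·TP/(2·TP+FP+FN)):
  sports: TP=29, FP=2+2+5+6+3=18, FN=1+5+1+2+1=10 → 58/86 = 0.6744
  politics: TP=57, FP=1+0+4+6+6=17, FN=2+2+3+4+6=17 → 114/148 = 0.7703
  tech: TP=61, FP=5+2+3+13+6=29, FN=2+0+4+4+1=11 → 122/162 = 0.7531
  business: TP=84, FP=1+3+4+1+3=12, FN=5+4+3+4+3=19 → 168/199 = 0.8442
  health: TP=62, FP=2+4+4+4+5=19, FN=6+6+13+1+7=33 → 124/176 = 0.7045
  arts: TP=46, FP=1+6+1+3+7=18, FN=3+6+6+3+5=23 → 92/133 = 0.6917
Weighted-F1 score = Σ (supportᵢ/N)·F1 scoreᵢ with N=452: (39/452)·0.6744 + (74/452)·0.7703 + (72/452)·0.7531 + (103/452)·0.8442 + (95/452)·0.7045 + (69/452)·0.6917 = 0.750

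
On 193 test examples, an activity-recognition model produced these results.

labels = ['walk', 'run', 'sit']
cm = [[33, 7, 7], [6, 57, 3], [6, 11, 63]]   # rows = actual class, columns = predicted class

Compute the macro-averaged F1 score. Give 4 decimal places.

Per-class F1 score (2·TP/(2·TP+FP+FN)):
  walk: TP=33, FP=6+6=12, FN=7+7=14 → 66/92 = 0.71739
  run: TP=57, FP=7+11=18, FN=6+3=9 → 114/141 = 0.80851
  sit: TP=63, FP=7+3=10, FN=6+11=17 → 126/153 = 0.82353
Macro-F1 score = mean = (0.71739 + 0.80851 + 0.82353) / 3 = 0.7831

0.7831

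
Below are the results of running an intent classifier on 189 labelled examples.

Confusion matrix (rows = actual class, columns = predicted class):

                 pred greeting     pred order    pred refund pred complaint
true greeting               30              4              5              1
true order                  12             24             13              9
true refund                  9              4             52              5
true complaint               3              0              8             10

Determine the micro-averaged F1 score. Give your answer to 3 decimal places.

Micro-averaging pools counts across classes: ΣTP=116, ΣFP=73, ΣFN=73.
Micro-F1 score = 2·TP/(2·TP+FP+FN) on pooled counts = 0.614 (equals overall accuracy in single-label multiclass).

0.614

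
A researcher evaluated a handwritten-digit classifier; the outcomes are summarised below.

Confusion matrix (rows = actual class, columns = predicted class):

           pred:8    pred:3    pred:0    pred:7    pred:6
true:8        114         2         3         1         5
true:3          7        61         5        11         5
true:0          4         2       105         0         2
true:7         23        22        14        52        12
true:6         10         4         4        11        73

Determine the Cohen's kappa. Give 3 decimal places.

Observed agreement pₒ = trace/N = 405/552 = 0.7337
Expected agreement pₑ = Σ (rowᵢ·colᵢ)/N² = (125·158 + 89·91 + 113·131 + 123·75 + 102·97)/552² = 0.2027
κ = (pₒ − pₑ)/(1 − pₑ) = (0.7337 − 0.2027)/(1 − 0.2027) = 0.666

0.666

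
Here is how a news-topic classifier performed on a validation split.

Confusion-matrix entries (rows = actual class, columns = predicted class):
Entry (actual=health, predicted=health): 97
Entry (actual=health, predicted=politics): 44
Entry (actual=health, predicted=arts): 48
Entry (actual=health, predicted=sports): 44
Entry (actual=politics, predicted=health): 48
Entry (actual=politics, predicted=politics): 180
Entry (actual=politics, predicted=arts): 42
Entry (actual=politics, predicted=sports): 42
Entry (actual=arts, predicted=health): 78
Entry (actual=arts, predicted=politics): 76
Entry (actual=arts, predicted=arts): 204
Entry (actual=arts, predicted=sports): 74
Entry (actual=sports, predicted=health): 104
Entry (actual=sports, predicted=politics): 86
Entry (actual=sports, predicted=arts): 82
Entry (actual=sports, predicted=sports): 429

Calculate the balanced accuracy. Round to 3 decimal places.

0.519

Balanced accuracy = mean of per-class recall.
  health: recall = 97/233 = 0.4163
  politics: recall = 180/312 = 0.5769
  arts: recall = 204/432 = 0.4722
  sports: recall = 429/701 = 0.6120
Mean = (0.4163 + 0.5769 + 0.4722 + 0.6120) / 4 = 0.519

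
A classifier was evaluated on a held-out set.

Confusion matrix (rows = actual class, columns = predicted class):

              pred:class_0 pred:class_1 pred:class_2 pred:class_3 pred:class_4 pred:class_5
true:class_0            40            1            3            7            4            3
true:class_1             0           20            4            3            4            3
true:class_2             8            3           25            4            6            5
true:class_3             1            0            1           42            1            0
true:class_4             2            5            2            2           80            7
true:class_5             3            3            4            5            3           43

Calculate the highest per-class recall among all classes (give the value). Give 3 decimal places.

0.933

Per-class recall (TP/(TP+FN)):
  class_0: TP=40, FN=1+3+7+4+3=18 → 40/58 = 0.6897
  class_1: TP=20, FN=0+4+3+4+3=14 → 20/34 = 0.5882
  class_2: TP=25, FN=8+3+4+6+5=26 → 25/51 = 0.4902
  class_3: TP=42, FN=1+0+1+1+0=3 → 42/45 = 0.9333
  class_4: TP=80, FN=2+5+2+2+7=18 → 80/98 = 0.8163
  class_5: TP=43, FN=3+3+4+5+3=18 → 43/61 = 0.7049
Highest is class 'class_3' with recall = 0.933.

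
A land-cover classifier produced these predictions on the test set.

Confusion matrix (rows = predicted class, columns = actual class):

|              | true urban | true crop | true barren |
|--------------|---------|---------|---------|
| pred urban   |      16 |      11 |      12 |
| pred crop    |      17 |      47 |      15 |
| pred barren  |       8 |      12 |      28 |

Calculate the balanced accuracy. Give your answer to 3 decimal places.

Balanced accuracy = mean of per-class recall.
  urban: recall = 16/41 = 0.3902
  crop: recall = 47/70 = 0.6714
  barren: recall = 28/55 = 0.5091
Mean = (0.3902 + 0.6714 + 0.5091) / 3 = 0.524

0.524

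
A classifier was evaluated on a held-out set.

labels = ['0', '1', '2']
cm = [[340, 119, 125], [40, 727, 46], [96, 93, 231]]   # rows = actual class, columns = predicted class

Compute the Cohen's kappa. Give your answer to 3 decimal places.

Observed agreement pₒ = trace/N = 1298/1817 = 0.7144
Expected agreement pₑ = Σ (rowᵢ·colᵢ)/N² = (584·476 + 813·939 + 420·402)/1817² = 0.3666
κ = (pₒ − pₑ)/(1 − pₑ) = (0.7144 − 0.3666)/(1 − 0.3666) = 0.549

0.549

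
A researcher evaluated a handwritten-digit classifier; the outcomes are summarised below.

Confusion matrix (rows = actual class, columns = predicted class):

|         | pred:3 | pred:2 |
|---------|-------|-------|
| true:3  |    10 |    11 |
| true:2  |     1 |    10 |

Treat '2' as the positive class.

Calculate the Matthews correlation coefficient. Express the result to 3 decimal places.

0.385

MCC = (TP·TN − FP·FN) / √((TP+FP)(TP+FN)(TN+FP)(TN+FN))
Numerator = 10·10 − 11·1 = 89
Denominator = √(21·11·21·11) = √53361 = 231.0000
MCC = 89 / 231.0000 = 0.385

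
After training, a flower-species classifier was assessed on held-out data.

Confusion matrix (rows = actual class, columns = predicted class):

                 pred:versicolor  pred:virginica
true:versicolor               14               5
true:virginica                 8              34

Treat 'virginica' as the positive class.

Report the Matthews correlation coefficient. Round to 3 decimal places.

0.527

MCC = (TP·TN − FP·FN) / √((TP+FP)(TP+FN)(TN+FP)(TN+FN))
Numerator = 34·14 − 5·8 = 436
Denominator = √(39·42·19·22) = √684684 = 827.4563
MCC = 436 / 827.4563 = 0.527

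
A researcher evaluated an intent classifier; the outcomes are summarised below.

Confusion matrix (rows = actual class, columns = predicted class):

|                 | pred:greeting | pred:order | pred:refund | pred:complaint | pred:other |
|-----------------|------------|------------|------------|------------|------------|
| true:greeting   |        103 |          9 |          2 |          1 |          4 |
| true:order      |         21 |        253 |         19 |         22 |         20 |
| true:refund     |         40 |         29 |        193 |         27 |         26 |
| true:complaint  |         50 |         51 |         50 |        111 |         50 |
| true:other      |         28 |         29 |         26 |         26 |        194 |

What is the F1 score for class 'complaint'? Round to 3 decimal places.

0.445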